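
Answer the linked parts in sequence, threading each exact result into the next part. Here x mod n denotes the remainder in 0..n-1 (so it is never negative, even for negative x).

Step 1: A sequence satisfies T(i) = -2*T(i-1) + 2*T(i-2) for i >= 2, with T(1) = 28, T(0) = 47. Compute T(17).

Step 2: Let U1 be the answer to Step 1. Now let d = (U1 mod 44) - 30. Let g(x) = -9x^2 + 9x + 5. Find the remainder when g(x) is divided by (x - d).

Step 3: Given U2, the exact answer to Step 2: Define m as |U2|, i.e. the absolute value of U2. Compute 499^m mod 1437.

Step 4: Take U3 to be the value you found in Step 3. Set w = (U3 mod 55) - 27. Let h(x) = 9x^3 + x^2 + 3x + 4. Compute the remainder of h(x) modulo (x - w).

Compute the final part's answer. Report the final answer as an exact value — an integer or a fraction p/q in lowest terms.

30649

Step 1: T(2) = -2*(28) + 2*(47) = 38; iterating: T(2)=38, T(3)=-20, T(4)=116, T(5)=-272, T(6)=776, T(7)=-2096, T(8)=5744, T(9)=-15680, T(10)=42848, T(11)=-117056, T(12)=319808, T(13)=-873728, T(14)=2387072, T(15)=-6521600, T(16)=17817344, T(17)=-48677888; answer -48677888
Step 2: U1 = -48677888; d = -14; remainder = value at the root: -9*(-14)^2 + 9*(-14)^1 + 5 = (-1764) + (-126) + (5) = -1885; answer -1885
Step 3: U2 = -1885; m = 1885; squarings mod 1437: 499^1=499, 499^2=400, 499^4=493, 499^8=196, 499^16=1054, 499^32=115, 499^64=292, 499^128=481, 499^256=4, 499^512=16, 499^1024=256; 499^1885 = 499^1 * 499^4 * 499^8 * 499^16 * 499^64 * 499^256 * 499^512 * 499^1024 = 1252 (mod 1437); answer 1252
Step 4: U3 = 1252; w = 15; remainder = value at the root: 9*(15)^3 + 1*(15)^2 + 3*(15)^1 + 4 = (30375) + (225) + (45) + (4) = 30649; answer 30649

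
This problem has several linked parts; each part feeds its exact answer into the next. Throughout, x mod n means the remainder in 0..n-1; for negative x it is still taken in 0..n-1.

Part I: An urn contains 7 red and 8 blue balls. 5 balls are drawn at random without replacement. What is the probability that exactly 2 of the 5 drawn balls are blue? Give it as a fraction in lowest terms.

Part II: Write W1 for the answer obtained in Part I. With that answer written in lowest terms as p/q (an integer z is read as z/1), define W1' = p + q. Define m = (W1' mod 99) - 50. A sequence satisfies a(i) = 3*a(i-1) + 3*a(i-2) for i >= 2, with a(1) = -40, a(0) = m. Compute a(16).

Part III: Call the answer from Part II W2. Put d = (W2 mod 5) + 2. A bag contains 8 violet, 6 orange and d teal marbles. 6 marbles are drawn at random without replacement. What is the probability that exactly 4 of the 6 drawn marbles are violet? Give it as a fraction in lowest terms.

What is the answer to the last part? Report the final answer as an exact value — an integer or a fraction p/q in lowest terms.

Part I: total draws C(15,5) = 3003; favorable C(8,2)*C(7,3) = 980; P = 140/429; answer 140/429
Part II: W1 = 140/429; threaded value p + q = 569; m = 24; a(2) = 3*(-40) + 3*(24) = -48; iterating: a(2)=-48, a(3)=-264, a(4)=-936, a(5)=-3600, a(6)=-13608, a(7)=-51624, a(8)=-195696, a(9)=-741960, a(10)=-2812968, a(11)=-10664784, a(12)=-40433256, a(13)=-153294120, a(14)=-581182128, a(15)=-2203428744, a(16)=-8353832616; answer -8353832616
Part III: W2 = -8353832616; d = 6; total draws C(20,6) = 38760; favorable C(8,4)*C(12,2) = 4620; P = 77/646; answer 77/646

77/646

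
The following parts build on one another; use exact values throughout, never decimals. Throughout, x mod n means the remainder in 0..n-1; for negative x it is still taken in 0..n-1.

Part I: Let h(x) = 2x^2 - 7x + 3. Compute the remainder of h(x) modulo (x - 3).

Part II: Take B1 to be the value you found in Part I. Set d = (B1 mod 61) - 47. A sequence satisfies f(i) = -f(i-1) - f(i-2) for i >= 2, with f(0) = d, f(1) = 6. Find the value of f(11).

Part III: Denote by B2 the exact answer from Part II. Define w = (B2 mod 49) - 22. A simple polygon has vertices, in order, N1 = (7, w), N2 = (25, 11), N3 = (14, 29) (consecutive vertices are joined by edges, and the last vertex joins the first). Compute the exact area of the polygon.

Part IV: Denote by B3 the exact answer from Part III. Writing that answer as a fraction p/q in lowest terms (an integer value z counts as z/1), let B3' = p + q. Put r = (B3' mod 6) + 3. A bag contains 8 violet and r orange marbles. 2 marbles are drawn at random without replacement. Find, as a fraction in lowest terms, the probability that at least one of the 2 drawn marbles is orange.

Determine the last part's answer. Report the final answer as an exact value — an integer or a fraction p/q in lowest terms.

23/30

Part I: remainder = value at the root: 2*(3)^2 - 7*(3)^1 + 3 = (18) + (-21) + (3) = 0; answer 0
Part II: B1 = 0; d = -47; f(2) = -1*(6) - 1*(-47) = 41; iterating: f(2)=41, f(3)=-47, f(4)=6, f(5)=41, f(6)=-47, f(7)=6, f(8)=41, f(9)=-47, f(10)=6, f(11)=41; answer 41
Part III: B2 = 41; w = 19; cross terms: (7*11 - 25*19)=-398, (25*29 - 14*11)=571, (14*19 - 7*29)=63; twice the area = |236| = 236; area = 118; answer 118
Part IV: B3 = 118; threaded value p + q = 119; r = 8; total draws C(16,2) = 120; complement C(8,2) = 28; favorable 120 - 28 = 92; P = 23/30; answer 23/30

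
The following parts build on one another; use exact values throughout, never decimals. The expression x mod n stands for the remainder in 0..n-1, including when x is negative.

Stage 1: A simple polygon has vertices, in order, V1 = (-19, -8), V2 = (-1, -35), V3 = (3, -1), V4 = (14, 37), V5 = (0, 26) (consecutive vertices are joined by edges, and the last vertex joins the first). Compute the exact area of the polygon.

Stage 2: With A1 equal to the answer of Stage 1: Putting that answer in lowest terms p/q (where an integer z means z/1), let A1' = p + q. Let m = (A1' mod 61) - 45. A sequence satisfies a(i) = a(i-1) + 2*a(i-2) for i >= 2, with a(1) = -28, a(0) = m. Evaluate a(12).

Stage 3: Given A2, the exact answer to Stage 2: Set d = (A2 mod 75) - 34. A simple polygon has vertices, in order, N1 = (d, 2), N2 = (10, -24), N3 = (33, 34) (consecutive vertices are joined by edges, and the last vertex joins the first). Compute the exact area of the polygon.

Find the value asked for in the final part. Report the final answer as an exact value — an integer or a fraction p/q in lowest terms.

Stage 1: cross terms: (-19*-35 - -1*-8)=657, (-1*-1 - 3*-35)=106, (3*37 - 14*-1)=125, (14*26 - 0*37)=364, (0*-8 - -19*26)=494; twice the area = |1746| = 1746; area = 873; answer 873
Stage 2: A1 = 873; threaded value p + q = 874; m = -25; a(2) = 1*(-28) + 2*(-25) = -78; iterating: a(2)=-78, a(3)=-134, a(4)=-290, a(5)=-558, a(6)=-1138, a(7)=-2254, a(8)=-4530, a(9)=-9038, a(10)=-18098, a(11)=-36174, a(12)=-72370; answer -72370
Stage 3: A2 = -72370; d = -29; cross terms: (-29*-24 - 10*2)=676, (10*34 - 33*-24)=1132, (33*2 - -29*34)=1052; twice the area = |2860| = 2860; area = 1430; answer 1430

1430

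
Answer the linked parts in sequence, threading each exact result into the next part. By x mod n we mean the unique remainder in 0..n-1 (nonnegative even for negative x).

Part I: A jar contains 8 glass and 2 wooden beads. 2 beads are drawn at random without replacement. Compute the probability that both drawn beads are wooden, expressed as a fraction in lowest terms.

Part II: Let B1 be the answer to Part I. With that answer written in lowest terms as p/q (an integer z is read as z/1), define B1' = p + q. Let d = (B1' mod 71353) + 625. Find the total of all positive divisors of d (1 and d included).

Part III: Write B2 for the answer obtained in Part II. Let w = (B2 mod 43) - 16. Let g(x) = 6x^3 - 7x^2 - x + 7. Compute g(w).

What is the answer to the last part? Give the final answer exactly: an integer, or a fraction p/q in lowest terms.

Part I: total draws C(10,2) = 45; favorable C(2,2) = 1; P = 1/45; answer 1/45
Part II: B1 = 1/45; threaded value p + q = 46; d = 671; 671 = 11 * 61; sigma = (1 + 11) * (1 + 61) = 12 * 62 = 744; answer 744
Part III: B2 = 744; w = -3; 6*(-3)^3 - 7*(-3)^2 - 1*(-3)^1 + 7 = (-162) + (-63) + (3) + (7) = -215; answer -215

-215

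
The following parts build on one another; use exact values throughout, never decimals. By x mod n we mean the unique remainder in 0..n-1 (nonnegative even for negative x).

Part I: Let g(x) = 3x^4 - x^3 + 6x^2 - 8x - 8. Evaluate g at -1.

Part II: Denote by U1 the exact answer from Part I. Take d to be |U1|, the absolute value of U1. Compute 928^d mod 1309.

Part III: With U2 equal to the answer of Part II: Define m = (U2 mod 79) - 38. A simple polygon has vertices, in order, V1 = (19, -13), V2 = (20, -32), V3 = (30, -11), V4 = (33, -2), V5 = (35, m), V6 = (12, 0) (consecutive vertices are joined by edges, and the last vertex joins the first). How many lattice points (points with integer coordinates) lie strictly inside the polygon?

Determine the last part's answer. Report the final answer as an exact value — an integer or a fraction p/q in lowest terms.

Part I: 3*(-1)^4 - 1*(-1)^3 + 6*(-1)^2 - 8*(-1)^1 - 8 = (3) + (1) + (6) + (8) + (-8) = 10; answer 10
Part II: U1 = 10; d = 10; squarings mod 1309: 928^1=928, 928^2=1171, 928^4=718, 928^8=1087; 928^10 = 928^2 * 928^8 = 529 (mod 1309); answer 529
Part III: U2 = 529; m = 17; cross terms: (19*-32 - 20*-13)=-348, (20*-11 - 30*-32)=740, (30*-2 - 33*-11)=303, (33*17 - 35*-2)=631, (35*0 - 12*17)=-204, (12*-13 - 19*0)=-156; twice the area = |966| = 966; area = 483; boundary points = 1 + 1 + 3 + 1 + 1 + 1 = 8; strictly interior points = area - boundary/2 + 1 = 480; answer 480

480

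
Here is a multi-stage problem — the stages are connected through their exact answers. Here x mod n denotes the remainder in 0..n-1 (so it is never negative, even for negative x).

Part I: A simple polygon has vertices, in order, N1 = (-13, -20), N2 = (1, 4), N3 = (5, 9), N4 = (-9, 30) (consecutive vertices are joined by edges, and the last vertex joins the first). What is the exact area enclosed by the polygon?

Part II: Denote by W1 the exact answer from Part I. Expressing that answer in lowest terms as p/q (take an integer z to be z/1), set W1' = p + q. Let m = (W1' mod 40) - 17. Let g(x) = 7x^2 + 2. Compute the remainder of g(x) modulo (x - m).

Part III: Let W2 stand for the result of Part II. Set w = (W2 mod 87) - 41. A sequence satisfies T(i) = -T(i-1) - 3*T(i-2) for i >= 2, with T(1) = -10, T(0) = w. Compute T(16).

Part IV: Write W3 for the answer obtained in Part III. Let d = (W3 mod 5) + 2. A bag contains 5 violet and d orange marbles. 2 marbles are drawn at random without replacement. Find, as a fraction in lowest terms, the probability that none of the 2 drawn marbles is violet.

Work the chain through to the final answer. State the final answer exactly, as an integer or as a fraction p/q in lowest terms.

3/11

Part I: cross terms: (-13*4 - 1*-20)=-32, (1*9 - 5*4)=-11, (5*30 - -9*9)=231, (-9*-20 - -13*30)=570; twice the area = |758| = 758; area = 379; answer 379
Part II: W1 = 379; threaded value p + q = 380; m = 3; remainder = value at the root: 7*(3)^2 + 2 = (63) + (2) = 65; answer 65
Part III: W2 = 65; w = 24; T(2) = -1*(-10) - 3*(24) = -62; iterating: T(2)=-62, T(3)=92, T(4)=94, T(5)=-370, T(6)=88, T(7)=1022, T(8)=-1286, T(9)=-1780, T(10)=5638, T(11)=-298, T(12)=-16616, T(13)=17510, T(14)=32338, T(15)=-84868, T(16)=-12146; answer -12146
Part IV: W3 = -12146; d = 6; total draws C(11,2) = 55; favorable C(6,2) = 15; P = 3/11; answer 3/11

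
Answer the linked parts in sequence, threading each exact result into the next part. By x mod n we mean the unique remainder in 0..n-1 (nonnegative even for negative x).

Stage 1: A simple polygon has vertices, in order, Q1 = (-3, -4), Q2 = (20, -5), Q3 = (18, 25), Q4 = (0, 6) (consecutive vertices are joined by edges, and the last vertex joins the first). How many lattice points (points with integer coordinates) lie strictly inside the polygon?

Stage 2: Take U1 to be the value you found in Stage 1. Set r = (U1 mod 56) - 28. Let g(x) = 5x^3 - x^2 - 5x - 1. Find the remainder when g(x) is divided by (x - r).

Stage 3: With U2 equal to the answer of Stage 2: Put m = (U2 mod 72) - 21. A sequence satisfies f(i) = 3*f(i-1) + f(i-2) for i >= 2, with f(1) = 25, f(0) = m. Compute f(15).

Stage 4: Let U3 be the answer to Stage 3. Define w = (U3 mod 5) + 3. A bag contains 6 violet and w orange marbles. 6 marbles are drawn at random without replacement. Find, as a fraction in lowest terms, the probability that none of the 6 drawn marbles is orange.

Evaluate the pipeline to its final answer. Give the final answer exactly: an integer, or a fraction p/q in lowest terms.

Stage 1: cross terms: (-3*-5 - 20*-4)=95, (20*25 - 18*-5)=590, (18*6 - 0*25)=108, (0*-4 - -3*6)=18; twice the area = |811| = 811; area = 811/2; boundary points = 1 + 2 + 1 + 1 = 5; strictly interior points = area - boundary/2 + 1 = 404; answer 404
Stage 2: U1 = 404; r = -16; remainder = value at the root: 5*(-16)^3 - 1*(-16)^2 - 5*(-16)^1 - 1 = (-20480) + (-256) + (80) + (-1) = -20657; answer -20657
Stage 3: U2 = -20657; m = -14; f(2) = 3*(25) + 1*(-14) = 61; iterating: f(2)=61, f(3)=208, f(4)=685, f(5)=2263, f(6)=7474, f(7)=24685, f(8)=81529, f(9)=269272, f(10)=889345, f(11)=2937307, f(12)=9701266, f(13)=32041105, f(14)=105824581, f(15)=349514848; answer 349514848
Stage 4: U3 = 349514848; w = 6; total draws C(12,6) = 924; favorable C(6,6) = 1; P = 1/924; answer 1/924

1/924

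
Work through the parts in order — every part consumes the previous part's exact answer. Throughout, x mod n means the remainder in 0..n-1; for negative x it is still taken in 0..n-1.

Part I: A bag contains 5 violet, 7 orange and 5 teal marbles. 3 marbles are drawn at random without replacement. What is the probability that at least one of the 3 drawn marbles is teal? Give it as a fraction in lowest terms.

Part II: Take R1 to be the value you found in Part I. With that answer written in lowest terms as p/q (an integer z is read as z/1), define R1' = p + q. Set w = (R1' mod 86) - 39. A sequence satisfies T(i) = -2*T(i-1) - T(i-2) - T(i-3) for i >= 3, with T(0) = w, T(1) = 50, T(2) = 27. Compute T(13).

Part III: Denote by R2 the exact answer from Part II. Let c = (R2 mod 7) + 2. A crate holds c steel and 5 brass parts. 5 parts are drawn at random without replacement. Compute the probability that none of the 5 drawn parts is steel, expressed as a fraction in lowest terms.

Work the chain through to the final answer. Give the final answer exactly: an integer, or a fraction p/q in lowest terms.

1/792

Part I: total draws C(17,3) = 680; complement C(12,3) = 220; favorable 680 - 220 = 460; P = 23/34; answer 23/34
Part II: R1 = 23/34; threaded value p + q = 57; w = 18; T(3) = -2*(27) - 1*(50) - 1*(18) = -122; iterating: T(3)=-122, T(4)=167, T(5)=-239, T(6)=433, T(7)=-794, T(8)=1394, T(9)=-2427, T(10)=4254, T(11)=-7475, T(12)=13123, T(13)=-23025; answer -23025
Part III: R2 = -23025; c = 7; total draws C(12,5) = 792; favorable C(5,5) = 1; P = 1/792; answer 1/792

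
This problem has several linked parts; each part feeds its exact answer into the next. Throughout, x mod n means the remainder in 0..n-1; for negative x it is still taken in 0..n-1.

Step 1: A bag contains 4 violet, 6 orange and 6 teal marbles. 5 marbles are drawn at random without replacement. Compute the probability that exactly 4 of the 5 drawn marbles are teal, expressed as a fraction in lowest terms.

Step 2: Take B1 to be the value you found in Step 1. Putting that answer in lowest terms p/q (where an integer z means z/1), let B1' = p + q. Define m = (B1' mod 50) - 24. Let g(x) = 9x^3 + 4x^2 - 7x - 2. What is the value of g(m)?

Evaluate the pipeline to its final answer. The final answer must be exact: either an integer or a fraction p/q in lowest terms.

Step 1: total draws C(16,5) = 4368; favorable C(6,4)*C(10,1) = 150; P = 25/728; answer 25/728
Step 2: B1 = 25/728; threaded value p + q = 753; m = -21; 9*(-21)^3 + 4*(-21)^2 - 7*(-21)^1 - 2 = (-83349) + (1764) + (147) + (-2) = -81440; answer -81440

-81440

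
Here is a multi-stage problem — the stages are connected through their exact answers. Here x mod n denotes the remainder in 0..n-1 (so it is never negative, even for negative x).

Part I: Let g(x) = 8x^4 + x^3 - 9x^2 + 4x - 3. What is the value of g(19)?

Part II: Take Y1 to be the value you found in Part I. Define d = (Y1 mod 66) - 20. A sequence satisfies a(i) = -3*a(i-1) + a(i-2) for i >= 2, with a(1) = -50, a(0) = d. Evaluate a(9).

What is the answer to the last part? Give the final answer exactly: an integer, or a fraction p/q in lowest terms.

-644573

Part I: 8*(19)^4 + 1*(19)^3 - 9*(19)^2 + 4*(19)^1 - 3 = (1042568) + (6859) + (-3249) + (76) + (-3) = 1046251; answer 1046251
Part II: Y1 = 1046251; d = -1; a(2) = -3*(-50) + 1*(-1) = 149; iterating: a(2)=149, a(3)=-497, a(4)=1640, a(5)=-5417, a(6)=17891, a(7)=-59090, a(8)=195161, a(9)=-644573; answer -644573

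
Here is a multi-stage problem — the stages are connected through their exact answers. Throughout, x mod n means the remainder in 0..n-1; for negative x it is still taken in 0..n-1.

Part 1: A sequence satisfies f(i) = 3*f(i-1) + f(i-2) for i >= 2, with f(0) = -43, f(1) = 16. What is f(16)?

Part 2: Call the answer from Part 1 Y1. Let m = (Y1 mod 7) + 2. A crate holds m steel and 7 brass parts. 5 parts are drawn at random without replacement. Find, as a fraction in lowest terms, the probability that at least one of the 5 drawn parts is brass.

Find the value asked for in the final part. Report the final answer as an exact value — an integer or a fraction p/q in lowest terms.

421/429

Part 1: f(2) = 3*(16) + 1*(-43) = 5; iterating: f(2)=5, f(3)=31, f(4)=98, f(5)=325, f(6)=1073, f(7)=3544, f(8)=11705, f(9)=38659, f(10)=127682, f(11)=421705, f(12)=1392797, f(13)=4600096, f(14)=15193085, f(15)=50179351, f(16)=165731138; answer 165731138
Part 2: Y1 = 165731138; m = 8; total draws C(15,5) = 3003; complement C(8,5) = 56; favorable 3003 - 56 = 2947; P = 421/429; answer 421/429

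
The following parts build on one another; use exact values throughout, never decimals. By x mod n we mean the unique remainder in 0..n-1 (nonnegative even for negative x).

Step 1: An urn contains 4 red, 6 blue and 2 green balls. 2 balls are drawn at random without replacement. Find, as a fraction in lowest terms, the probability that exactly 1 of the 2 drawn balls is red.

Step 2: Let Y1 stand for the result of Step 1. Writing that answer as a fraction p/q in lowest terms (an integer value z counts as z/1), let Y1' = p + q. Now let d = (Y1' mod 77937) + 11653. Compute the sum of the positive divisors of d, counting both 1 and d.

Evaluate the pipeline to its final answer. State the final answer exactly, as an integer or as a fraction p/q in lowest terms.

Step 1: total draws C(12,2) = 66; favorable C(4,1)*C(8,1) = 32; P = 16/33; answer 16/33
Step 2: Y1 = 16/33; threaded value p + q = 49; d = 11702; 11702 = 2 * 5851; sigma = (1 + 2) * (1 + 5851) = 3 * 5852 = 17556; answer 17556

17556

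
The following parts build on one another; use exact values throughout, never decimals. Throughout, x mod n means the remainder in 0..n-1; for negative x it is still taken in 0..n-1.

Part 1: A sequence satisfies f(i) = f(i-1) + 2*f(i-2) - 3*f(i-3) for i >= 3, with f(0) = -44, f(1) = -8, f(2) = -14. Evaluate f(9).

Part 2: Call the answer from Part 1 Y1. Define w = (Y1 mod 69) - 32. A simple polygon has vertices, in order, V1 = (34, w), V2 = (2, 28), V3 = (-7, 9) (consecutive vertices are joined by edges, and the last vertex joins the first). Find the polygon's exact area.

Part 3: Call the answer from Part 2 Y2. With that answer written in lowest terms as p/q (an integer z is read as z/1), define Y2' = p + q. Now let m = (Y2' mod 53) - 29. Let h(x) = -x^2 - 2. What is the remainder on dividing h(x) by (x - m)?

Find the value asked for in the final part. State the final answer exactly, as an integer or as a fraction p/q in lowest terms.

-258

Part 1: f(3) = 1*(-14) + 2*(-8) - 3*(-44) = 102; iterating: f(3)=102, f(4)=98, f(5)=344, f(6)=234, f(7)=628, f(8)=64, f(9)=618; answer 618
Part 2: Y1 = 618; w = 34; cross terms: (34*28 - 2*34)=884, (2*9 - -7*28)=214, (-7*34 - 34*9)=-544; twice the area = |554| = 554; area = 277; answer 277
Part 3: Y2 = 277; threaded value p + q = 278; m = -16; remainder = value at the root: -1*(-16)^2 - 2 = (-256) + (-2) = -258; answer -258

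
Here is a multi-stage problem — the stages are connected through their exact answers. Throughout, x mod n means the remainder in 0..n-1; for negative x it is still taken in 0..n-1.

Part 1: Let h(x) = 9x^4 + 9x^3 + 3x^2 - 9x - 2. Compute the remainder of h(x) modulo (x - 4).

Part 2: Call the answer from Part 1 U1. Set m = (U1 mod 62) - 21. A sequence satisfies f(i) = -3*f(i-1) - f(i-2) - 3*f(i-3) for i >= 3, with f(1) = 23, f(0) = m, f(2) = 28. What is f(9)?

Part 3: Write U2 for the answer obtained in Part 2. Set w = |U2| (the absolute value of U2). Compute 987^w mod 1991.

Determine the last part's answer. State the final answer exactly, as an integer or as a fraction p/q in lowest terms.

Part 1: remainder = value at the root: 9*(4)^4 + 9*(4)^3 + 3*(4)^2 - 9*(4)^1 - 2 = (2304) + (576) + (48) + (-36) + (-2) = 2890; answer 2890
Part 2: U1 = 2890; m = 17; f(3) = -3*(28) - 1*(23) - 3*(17) = -158; iterating: f(3)=-158, f(4)=377, f(5)=-1057, f(6)=3268, f(7)=-9878, f(8)=29537, f(9)=-88537; answer -88537
Part 3: U2 = -88537; w = 88537; squarings mod 1991: 987^1=987, 987^2=570, 987^4=367, 987^8=1292, 987^16=806, 987^32=570, 987^64=367, 987^128=1292, 987^256=806, 987^512=570, 987^1024=367, 987^2048=1292, 987^4096=806, 987^8192=570, 987^16384=367, 987^32768=1292, 987^65536=806; 987^88537 = 987^1 * 987^8 * 987^16 * 987^64 * 987^128 * 987^256 * 987^2048 * 987^4096 * 987^16384 * 987^65536 = 1839 (mod 1991); answer 1839

1839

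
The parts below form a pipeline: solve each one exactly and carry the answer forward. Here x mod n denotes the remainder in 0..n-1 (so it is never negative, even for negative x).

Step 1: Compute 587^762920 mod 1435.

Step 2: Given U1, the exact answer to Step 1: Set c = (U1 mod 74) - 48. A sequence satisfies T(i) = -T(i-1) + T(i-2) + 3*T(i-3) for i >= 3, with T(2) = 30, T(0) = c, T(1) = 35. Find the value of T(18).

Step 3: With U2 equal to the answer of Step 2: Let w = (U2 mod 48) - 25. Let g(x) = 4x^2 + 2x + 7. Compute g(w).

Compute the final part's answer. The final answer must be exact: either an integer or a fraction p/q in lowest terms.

Step 1: squarings mod 1435: 587^1=587, 587^2=169, 587^4=1296, 587^8=666, 587^16=141, 587^32=1226, 587^64=631, 587^128=666, 587^256=141, 587^512=1226, 587^1024=631, 587^2048=666, 587^4096=141, 587^8192=1226, 587^16384=631, 587^32768=666, 587^65536=141, 587^131072=1226, 587^262144=631, 587^524288=666; 587^762920 = 587^8 * 587^32 * 587^1024 * 587^8192 * 587^32768 * 587^65536 * 587^131072 * 587^524288 = 1 (mod 1435); answer 1
Step 2: U1 = 1; c = -47; T(3) = -1*(30) + 1*(35) + 3*(-47) = -136; iterating: T(3)=-136, T(4)=271, T(5)=-317, T(6)=180, T(7)=316, T(8)=-1087, T(9)=1943, T(10)=-2082, T(11)=764, T(12)=2983, T(13)=-8465, T(14)=13740, T(15)=-13256, T(16)=1601, T(17)=26363, T(18)=-64530; answer -64530
Step 3: U2 = -64530; w = 5; 4*(5)^2 + 2*(5)^1 + 7 = (100) + (10) + (7) = 117; answer 117

117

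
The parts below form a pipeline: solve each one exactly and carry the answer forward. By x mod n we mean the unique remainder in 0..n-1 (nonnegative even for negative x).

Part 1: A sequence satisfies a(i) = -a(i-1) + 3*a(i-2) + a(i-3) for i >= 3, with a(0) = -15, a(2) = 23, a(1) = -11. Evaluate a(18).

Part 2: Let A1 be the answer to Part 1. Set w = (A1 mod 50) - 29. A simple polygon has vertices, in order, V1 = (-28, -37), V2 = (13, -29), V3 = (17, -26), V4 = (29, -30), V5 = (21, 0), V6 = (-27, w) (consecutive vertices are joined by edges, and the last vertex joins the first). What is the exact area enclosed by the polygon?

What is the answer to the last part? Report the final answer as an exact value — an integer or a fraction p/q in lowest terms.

2145/2

Part 1: a(3) = -1*(23) + 3*(-11) + 1*(-15) = -71; iterating: a(3)=-71, a(4)=129, a(5)=-319, a(6)=635, a(7)=-1463, a(8)=3049, a(9)=-6803, a(10)=14487, a(11)=-31847, a(12)=68505, a(13)=-149559, a(14)=323227, a(15)=-703399, a(16)=1523521, a(17)=-3310491, a(18)=7177655; answer 7177655
Part 2: A1 = 7177655; w = -24; cross terms: (-28*-29 - 13*-37)=1293, (13*-26 - 17*-29)=155, (17*-30 - 29*-26)=244, (29*0 - 21*-30)=630, (21*-24 - -27*0)=-504, (-27*-37 - -28*-24)=327; twice the area = |2145| = 2145; area = 2145/2; answer 2145/2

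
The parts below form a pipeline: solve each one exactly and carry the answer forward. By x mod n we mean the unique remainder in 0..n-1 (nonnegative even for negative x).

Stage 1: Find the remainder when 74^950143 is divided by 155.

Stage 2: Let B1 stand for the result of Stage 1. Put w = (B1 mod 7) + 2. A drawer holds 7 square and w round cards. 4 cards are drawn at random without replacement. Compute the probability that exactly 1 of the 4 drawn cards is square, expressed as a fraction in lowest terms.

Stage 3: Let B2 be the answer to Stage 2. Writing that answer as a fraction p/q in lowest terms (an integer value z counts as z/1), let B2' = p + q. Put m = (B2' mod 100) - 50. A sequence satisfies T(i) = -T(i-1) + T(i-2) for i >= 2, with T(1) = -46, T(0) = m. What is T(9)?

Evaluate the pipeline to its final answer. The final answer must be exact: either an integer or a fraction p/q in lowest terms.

Stage 1: squarings mod 155: 74^1=74, 74^2=51, 74^4=121, 74^8=71, 74^16=81, 74^32=51, 74^64=121, 74^128=71, 74^256=81, 74^512=51, 74^1024=121, 74^2048=71, 74^4096=81, 74^8192=51, 74^16384=121, 74^32768=71, 74^65536=81, 74^131072=51, 74^262144=121, 74^524288=71; 74^950143 = 74^1 * 74^2 * 74^4 * 74^8 * 74^16 * 74^32 * 74^64 * 74^256 * 74^512 * 74^1024 * 74^2048 * 74^4096 * 74^8192 * 74^16384 * 74^131072 * 74^262144 * 74^524288 = 79 (mod 155); answer 79
Stage 2: B1 = 79; w = 4; total draws C(11,4) = 330; favorable C(7,1)*C(4,3) = 28; P = 14/165; answer 14/165
Stage 3: B2 = 14/165; threaded value p + q = 179; m = 29; T(2) = -1*(-46) + 1*(29) = 75; iterating: T(2)=75, T(3)=-121, T(4)=196, T(5)=-317, T(6)=513, T(7)=-830, T(8)=1343, T(9)=-2173; answer -2173

-2173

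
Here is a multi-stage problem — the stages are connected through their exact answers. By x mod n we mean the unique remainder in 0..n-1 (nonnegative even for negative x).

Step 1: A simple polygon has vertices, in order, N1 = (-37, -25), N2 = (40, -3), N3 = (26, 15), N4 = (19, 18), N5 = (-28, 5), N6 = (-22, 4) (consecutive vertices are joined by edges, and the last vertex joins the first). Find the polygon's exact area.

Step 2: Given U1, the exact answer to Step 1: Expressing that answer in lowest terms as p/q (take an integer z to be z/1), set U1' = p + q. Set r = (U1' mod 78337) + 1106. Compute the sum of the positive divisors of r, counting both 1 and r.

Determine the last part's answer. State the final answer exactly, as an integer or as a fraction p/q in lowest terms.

Step 1: cross terms: (-37*-3 - 40*-25)=1111, (40*15 - 26*-3)=678, (26*18 - 19*15)=183, (19*5 - -28*18)=599, (-28*4 - -22*5)=-2, (-22*-25 - -37*4)=698; twice the area = |3267| = 3267; area = 3267/2; answer 3267/2
Step 2: U1 = 3267/2; threaded value p + q = 3269; r = 4375; 4375 = 5^4 * 7; sigma = (1 + 5 + 25 + 125 + 625) * (1 + 7) = 781 * 8 = 6248; answer 6248

6248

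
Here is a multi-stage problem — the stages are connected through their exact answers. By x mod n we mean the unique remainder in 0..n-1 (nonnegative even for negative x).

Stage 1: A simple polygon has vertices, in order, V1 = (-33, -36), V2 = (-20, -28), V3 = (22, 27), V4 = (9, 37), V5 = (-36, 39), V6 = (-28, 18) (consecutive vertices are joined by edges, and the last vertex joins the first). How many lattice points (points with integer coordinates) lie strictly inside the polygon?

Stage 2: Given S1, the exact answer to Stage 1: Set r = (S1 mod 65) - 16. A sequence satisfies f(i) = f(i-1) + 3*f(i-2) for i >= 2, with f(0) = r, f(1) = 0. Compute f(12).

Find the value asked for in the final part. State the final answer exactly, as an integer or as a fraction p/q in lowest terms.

-24147

Stage 1: cross terms: (-33*-28 - -20*-36)=204, (-20*27 - 22*-28)=76, (22*37 - 9*27)=571, (9*39 - -36*37)=1683, (-36*18 - -28*39)=444, (-28*-36 - -33*18)=1602; twice the area = |4580| = 4580; area = 2290; boundary points = 1 + 1 + 1 + 1 + 1 + 1 = 6; strictly interior points = area - boundary/2 + 1 = 2288; answer 2288
Stage 2: S1 = 2288; r = -3; f(2) = 1*(0) + 3*(-3) = -9; iterating: f(2)=-9, f(3)=-9, f(4)=-36, f(5)=-63, f(6)=-171, f(7)=-360, f(8)=-873, f(9)=-1953, f(10)=-4572, f(11)=-10431, f(12)=-24147; answer -24147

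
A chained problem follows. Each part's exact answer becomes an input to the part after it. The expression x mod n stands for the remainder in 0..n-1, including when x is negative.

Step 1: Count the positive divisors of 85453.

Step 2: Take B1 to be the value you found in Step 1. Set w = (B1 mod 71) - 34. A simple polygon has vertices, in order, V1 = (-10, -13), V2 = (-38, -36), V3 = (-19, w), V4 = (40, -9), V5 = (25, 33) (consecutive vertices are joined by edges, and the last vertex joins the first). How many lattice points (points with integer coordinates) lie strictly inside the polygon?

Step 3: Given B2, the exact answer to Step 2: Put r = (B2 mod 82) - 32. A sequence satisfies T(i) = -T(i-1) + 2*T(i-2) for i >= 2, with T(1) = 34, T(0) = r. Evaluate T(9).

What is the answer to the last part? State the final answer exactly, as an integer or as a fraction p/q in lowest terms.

Step 1: 85453 is prime, so its only divisors are 1 and 85453; count = 2; answer 2
Step 2: B1 = 2; w = -32; cross terms: (-10*-36 - -38*-13)=-134, (-38*-32 - -19*-36)=532, (-19*-9 - 40*-32)=1451, (40*33 - 25*-9)=1545, (25*-13 - -10*33)=5; twice the area = |3399| = 3399; area = 3399/2; boundary points = 1 + 1 + 1 + 3 + 1 = 7; strictly interior points = area - boundary/2 + 1 = 1697; answer 1697
Step 3: B2 = 1697; r = 25; T(2) = -1*(34) + 2*(25) = 16; iterating: T(2)=16, T(3)=52, T(4)=-20, T(5)=124, T(6)=-164, T(7)=412, T(8)=-740, T(9)=1564; answer 1564

1564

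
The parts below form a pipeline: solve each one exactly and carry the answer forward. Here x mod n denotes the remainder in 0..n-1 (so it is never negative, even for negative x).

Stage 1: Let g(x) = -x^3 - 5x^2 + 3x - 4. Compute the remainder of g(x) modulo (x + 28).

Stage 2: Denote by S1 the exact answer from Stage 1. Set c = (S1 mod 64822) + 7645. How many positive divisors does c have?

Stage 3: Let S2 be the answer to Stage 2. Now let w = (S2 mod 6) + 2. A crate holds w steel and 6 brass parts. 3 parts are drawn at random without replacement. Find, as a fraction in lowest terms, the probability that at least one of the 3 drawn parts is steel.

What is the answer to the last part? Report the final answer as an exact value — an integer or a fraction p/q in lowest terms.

5/6

Stage 1: remainder = value at the root: -1*(-28)^3 - 5*(-28)^2 + 3*(-28)^1 - 4 = (21952) + (-3920) + (-84) + (-4) = 17944; answer 17944
Stage 2: S1 = 17944; c = 25589; 25589 is prime, so its only divisors are 1 and 25589; count = 2; answer 2
Stage 3: S2 = 2; w = 4; total draws C(10,3) = 120; complement C(6,3) = 20; favorable 120 - 20 = 100; P = 5/6; answer 5/6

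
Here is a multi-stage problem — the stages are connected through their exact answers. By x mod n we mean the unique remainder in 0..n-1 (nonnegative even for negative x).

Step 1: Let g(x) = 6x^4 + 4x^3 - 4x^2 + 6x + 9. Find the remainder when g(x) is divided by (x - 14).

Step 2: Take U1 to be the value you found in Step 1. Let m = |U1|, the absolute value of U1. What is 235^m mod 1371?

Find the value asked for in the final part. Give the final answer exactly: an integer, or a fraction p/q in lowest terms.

Step 1: remainder = value at the root: 6*(14)^4 + 4*(14)^3 - 4*(14)^2 + 6*(14)^1 + 9 = (230496) + (10976) + (-784) + (84) + (9) = 240781; answer 240781
Step 2: U1 = 240781; m = 240781; squarings mod 1371: 235^1=235, 235^2=385, 235^4=157, 235^8=1342, 235^16=841, 235^32=1216, 235^64=718, 235^128=28, 235^256=784, 235^512=448, 235^1024=538, 235^2048=163, 235^4096=520, 235^8192=313, 235^16384=628, 235^32768=907, 235^65536=49, 235^131072=1030; 235^240781 = 235^1 * 235^4 * 235^8 * 235^128 * 235^1024 * 235^2048 * 235^8192 * 235^32768 * 235^65536 * 235^131072 = 796 (mod 1371); answer 796

796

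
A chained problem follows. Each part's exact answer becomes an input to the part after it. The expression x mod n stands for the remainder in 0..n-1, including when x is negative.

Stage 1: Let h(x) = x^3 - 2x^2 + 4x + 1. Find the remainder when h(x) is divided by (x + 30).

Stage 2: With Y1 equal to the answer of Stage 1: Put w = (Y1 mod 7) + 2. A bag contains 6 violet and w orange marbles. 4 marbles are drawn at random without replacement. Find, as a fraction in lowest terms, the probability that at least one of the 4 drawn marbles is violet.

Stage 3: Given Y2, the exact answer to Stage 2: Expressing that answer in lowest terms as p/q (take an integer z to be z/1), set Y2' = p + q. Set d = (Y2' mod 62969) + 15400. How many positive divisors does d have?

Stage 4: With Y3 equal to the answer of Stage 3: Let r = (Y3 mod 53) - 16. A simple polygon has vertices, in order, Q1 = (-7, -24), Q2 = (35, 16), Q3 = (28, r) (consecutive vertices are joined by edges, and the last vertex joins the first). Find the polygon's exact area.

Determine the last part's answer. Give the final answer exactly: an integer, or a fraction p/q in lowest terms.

Stage 1: remainder = value at the root: 1*(-30)^3 - 2*(-30)^2 + 4*(-30)^1 + 1 = (-27000) + (-1800) + (-120) + (1) = -28919; answer -28919
Stage 2: Y1 = -28919; w = 7; total draws C(13,4) = 715; complement C(7,4) = 35; favorable 715 - 35 = 680; P = 136/143; answer 136/143
Stage 3: Y2 = 136/143; threaded value p + q = 279; d = 15679; 15679 is prime, so its only divisors are 1 and 15679; count = 2; answer 2
Stage 4: Y3 = 2; r = -14; cross terms: (-7*16 - 35*-24)=728, (35*-14 - 28*16)=-938, (28*-24 - -7*-14)=-770; twice the area = |-980| = 980; area = 490; answer 490

490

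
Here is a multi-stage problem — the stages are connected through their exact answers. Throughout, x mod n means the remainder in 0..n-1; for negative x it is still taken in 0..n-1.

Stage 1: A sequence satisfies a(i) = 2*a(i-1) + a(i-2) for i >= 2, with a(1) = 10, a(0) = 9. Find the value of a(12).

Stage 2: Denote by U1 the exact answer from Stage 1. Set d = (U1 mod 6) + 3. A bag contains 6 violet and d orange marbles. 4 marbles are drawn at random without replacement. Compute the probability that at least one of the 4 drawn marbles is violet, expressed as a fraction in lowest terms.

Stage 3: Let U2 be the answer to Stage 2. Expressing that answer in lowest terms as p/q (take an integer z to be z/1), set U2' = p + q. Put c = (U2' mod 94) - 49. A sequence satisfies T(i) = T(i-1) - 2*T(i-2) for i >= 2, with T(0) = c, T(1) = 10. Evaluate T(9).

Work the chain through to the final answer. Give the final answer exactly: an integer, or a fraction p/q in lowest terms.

-74

Stage 1: a(2) = 2*(10) + 1*(9) = 29; iterating: a(2)=29, a(3)=68, a(4)=165, a(5)=398, a(6)=961, a(7)=2320, a(8)=5601, a(9)=13522, a(10)=32645, a(11)=78812, a(12)=190269; answer 190269
Stage 2: U1 = 190269; d = 6; total draws C(12,4) = 495; complement C(6,4) = 15; favorable 495 - 15 = 480; P = 32/33; answer 32/33
Stage 3: U2 = 32/33; threaded value p + q = 65; c = 16; T(2) = 1*(10) - 2*(16) = -22; iterating: T(2)=-22, T(3)=-42, T(4)=2, T(5)=86, T(6)=82, T(7)=-90, T(8)=-254, T(9)=-74; answer -74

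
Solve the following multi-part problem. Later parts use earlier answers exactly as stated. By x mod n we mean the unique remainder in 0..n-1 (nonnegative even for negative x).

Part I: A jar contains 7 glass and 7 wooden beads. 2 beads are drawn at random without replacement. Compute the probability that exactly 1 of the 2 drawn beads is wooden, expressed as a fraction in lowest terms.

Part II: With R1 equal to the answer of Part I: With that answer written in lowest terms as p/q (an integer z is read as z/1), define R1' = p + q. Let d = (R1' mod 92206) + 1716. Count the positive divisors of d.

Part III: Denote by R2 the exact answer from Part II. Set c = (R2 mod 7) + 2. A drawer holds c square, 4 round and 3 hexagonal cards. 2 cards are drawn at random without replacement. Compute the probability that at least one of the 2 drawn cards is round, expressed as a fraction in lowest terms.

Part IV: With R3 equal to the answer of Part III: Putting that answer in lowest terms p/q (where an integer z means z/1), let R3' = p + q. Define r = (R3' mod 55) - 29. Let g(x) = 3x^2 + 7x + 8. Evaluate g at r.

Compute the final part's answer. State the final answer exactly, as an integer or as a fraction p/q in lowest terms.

118

Part I: total draws C(14,2) = 91; favorable C(7,1)*C(7,1) = 49; P = 7/13; answer 7/13
Part II: R1 = 7/13; threaded value p + q = 20; d = 1736; 1736 = 2^3 * 7 * 31; number of divisors = (3+1) * (1+1) * (1+1) = 16; answer 16
Part III: R2 = 16; c = 4; total draws C(11,2) = 55; complement C(7,2) = 21; favorable 55 - 21 = 34; P = 34/55; answer 34/55
Part IV: R3 = 34/55; threaded value p + q = 89; r = 5; 3*(5)^2 + 7*(5)^1 + 8 = (75) + (35) + (8) = 118; answer 118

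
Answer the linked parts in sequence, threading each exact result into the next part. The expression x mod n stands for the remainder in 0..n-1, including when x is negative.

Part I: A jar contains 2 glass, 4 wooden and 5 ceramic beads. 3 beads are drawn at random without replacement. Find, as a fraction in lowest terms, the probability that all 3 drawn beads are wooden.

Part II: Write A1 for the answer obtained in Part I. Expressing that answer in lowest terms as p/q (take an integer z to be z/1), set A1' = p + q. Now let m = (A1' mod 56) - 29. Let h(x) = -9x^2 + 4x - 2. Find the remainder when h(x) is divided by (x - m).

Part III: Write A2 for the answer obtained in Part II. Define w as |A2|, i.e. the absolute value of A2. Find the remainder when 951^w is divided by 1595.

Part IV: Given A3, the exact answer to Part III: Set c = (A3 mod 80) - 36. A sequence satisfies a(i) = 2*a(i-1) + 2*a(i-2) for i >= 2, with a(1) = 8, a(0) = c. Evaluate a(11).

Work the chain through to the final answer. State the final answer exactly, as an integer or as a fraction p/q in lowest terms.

279936

Part I: total draws C(11,3) = 165; favorable C(4,3) = 4; P = 4/165; answer 4/165
Part II: A1 = 4/165; threaded value p + q = 169; m = -28; remainder = value at the root: -9*(-28)^2 + 4*(-28)^1 - 2 = (-7056) + (-112) + (-2) = -7170; answer -7170
Part III: A2 = -7170; w = 7170; squarings mod 1595: 951^1=951, 951^2=36, 951^4=1296, 951^8=81, 951^16=181, 951^32=861, 951^64=1241, 951^128=906, 951^256=1006, 951^512=806, 951^1024=471, 951^2048=136, 951^4096=951; 951^7170 = 951^2 * 951^1024 * 951^2048 * 951^4096 = 1486 (mod 1595); answer 1486
Part IV: A3 = 1486; c = 10; a(2) = 2*(8) + 2*(10) = 36; iterating: a(2)=36, a(3)=88, a(4)=248, a(5)=672, a(6)=1840, a(7)=5024, a(8)=13728, a(9)=37504, a(10)=102464, a(11)=279936; answer 279936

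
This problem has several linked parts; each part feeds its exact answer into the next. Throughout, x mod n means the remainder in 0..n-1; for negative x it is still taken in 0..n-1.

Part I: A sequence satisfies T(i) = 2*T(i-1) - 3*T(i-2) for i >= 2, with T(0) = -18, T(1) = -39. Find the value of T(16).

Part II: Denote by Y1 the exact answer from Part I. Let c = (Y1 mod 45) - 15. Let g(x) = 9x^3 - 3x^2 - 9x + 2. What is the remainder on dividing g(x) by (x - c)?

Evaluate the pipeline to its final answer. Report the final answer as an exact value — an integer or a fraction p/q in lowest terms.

Part I: T(2) = 2*(-39) - 3*(-18) = -24; iterating: T(2)=-24, T(3)=69, T(4)=210, T(5)=213, T(6)=-204, T(7)=-1047, T(8)=-1482, T(9)=177, T(10)=4800, T(11)=9069, T(12)=3738, T(13)=-19731, T(14)=-50676, T(15)=-42159, T(16)=67710; answer 67710
Part II: Y1 = 67710; c = 15; remainder = value at the root: 9*(15)^3 - 3*(15)^2 - 9*(15)^1 + 2 = (30375) + (-675) + (-135) + (2) = 29567; answer 29567

29567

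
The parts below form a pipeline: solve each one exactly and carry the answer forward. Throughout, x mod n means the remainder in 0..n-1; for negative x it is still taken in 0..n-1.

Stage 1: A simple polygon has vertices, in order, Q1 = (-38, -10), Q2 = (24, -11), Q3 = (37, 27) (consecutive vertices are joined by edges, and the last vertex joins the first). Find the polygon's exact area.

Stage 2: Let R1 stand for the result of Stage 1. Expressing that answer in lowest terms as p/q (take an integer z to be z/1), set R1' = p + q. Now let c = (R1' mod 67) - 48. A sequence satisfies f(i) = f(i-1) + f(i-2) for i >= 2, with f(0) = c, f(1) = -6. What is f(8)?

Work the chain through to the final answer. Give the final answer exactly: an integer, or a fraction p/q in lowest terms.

Stage 1: cross terms: (-38*-11 - 24*-10)=658, (24*27 - 37*-11)=1055, (37*-10 - -38*27)=656; twice the area = |2369| = 2369; area = 2369/2; answer 2369/2
Stage 2: R1 = 2369/2; threaded value p + q = 2371; c = -22; f(2) = 1*(-6) + 1*(-22) = -28; iterating: f(2)=-28, f(3)=-34, f(4)=-62, f(5)=-96, f(6)=-158, f(7)=-254, f(8)=-412; answer -412

-412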